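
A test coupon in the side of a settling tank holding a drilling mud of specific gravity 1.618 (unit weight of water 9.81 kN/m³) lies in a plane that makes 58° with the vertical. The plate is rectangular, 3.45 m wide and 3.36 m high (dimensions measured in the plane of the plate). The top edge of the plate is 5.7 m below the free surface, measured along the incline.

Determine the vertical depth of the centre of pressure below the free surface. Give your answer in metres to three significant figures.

h_p = 3.98 m

γ = 1.618 × 9.81 = 15.87258 kN/m³.
The plate makes 58° with the vertical, i.e. θ = 90° − 58° = 32° to the horizontal. Measuring y along the incline from the free-surface line, vertical depth h = y·sinθ with sinθ = 0.529919.
The centroid lies 3.36/2 = 1.68 m below the top edge, so y_c = 5.7 + 1.68 = 7.38 m and h_c = 7.38 × 0.529919 = 3.9108 m.
A = 3.45 × 3.36 = 11.592 m².
Resultant F = γ·h_c·A = 15.87258 × 3.9108 × 11.592 = 719.567 kN.
I_c = b·h³/12 = 3.45 × 3.36³/12 = 10.9058 m⁴.
Centre of pressure: y_p = y_c + I_c/(y_c·A) = 7.38 + 10.9058/(7.38 × 11.592) = 7.38 + 0.12748 = 7.50748 m along the plane.
Vertically, h_p = y_p·sinθ = 7.50748 × 0.529919 = 3.97836 m.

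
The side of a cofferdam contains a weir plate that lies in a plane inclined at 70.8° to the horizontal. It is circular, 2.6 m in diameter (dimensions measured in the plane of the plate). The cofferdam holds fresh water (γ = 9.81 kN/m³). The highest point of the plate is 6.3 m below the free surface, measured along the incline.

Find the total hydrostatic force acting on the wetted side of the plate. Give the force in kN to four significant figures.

γ = 9.81 kN/m³.
Let θ = 70.8° be the plate's angle to the horizontal; measure y along the incline from where the plane meets the free surface. Vertical depth h = y·sinθ with sinθ = 0.944376.
The centroid is at the centre, 1.3 m below the top of the plate, so y_c = 6.3 + 1.3 = 7.6 m and h_c = 7.6 × 0.944376 = 7.17726 m.
A = π(1.3)² = 5.30929 m².
Resultant F = γ·h_c·A = 9.81 × 7.17726 × 5.30929 = 373.821 kN.

F ≈ 373.8 kN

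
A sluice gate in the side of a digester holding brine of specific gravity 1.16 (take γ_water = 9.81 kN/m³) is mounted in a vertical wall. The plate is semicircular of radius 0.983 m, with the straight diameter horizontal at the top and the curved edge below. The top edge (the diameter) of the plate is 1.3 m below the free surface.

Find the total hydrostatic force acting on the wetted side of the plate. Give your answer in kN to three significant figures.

γ = 1.16 × 9.81 = 11.3796 kN/m³.
The centroid of a semicircle lies 4r/(3π) = 0.417198 m from the diameter, here below the top edge, so the centroid depth is h_c = 1.3 + 0.417198 = 1.7172 m.
A = πr²/2 = π × 0.983²/2 = 1.51784 m².
Resultant F = γ·h_c·A = 11.3796 × 1.7172 × 1.51784 = 29.6602 kN.

F ≈ 29.7 kN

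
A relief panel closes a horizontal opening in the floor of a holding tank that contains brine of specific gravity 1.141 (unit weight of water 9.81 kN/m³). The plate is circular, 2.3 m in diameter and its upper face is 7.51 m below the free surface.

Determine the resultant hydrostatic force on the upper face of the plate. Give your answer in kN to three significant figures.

F ≈ 349 kN

γ = 1.141 × 9.81 = 11.19321 kN/m³.
The plate is horizontal, so pressure is uniform at p = γ·h = 11.19321 × 7.51 = 84.061 kN/m².
A = π(1.15)² = 4.15476 m².
F = p·A = 84.061 × 4.15476 = 349.253 kN.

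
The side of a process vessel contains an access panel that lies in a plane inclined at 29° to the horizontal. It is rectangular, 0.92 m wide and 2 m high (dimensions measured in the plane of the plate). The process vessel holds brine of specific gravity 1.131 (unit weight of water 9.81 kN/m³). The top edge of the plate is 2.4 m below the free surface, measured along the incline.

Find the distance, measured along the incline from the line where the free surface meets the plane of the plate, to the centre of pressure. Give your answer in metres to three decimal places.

y_p = 3.498 m

γ = 1.131 × 9.81 = 11.09511 kN/m³.
Let θ = 29° be the plate's angle to the horizontal; measure y along the incline from where the plane meets the free surface. Vertical depth h = y·sinθ with sinθ = 0.484810.
The centroid lies 2/2 = 1 m below the top edge, so y_c = 2.4 + 1 = 3.4 m and h_c = 3.4 × 0.484810 = 1.64835 m.
A = 0.92 × 2 = 1.84 m².
Resultant F = γ·h_c·A = 11.09511 × 1.64835 × 1.84 = 33.6511 kN.
I_c = b·h³/12 = 0.92 × 2³/12 = 0.613333 m⁴.
Centre of pressure: y_p = y_c + I_c/(y_c·A) = 3.4 + 0.613333/(3.4 × 1.84) = 3.4 + 0.0980392 = 3.49804 m along the plane.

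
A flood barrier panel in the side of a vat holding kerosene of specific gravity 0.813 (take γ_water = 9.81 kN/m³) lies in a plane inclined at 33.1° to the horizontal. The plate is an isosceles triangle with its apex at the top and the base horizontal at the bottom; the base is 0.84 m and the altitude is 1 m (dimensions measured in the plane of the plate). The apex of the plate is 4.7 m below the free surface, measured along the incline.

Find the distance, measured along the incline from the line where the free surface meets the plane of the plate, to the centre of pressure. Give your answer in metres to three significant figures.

γ = 0.813 × 9.81 = 7.97553 kN/m³.
Let θ = 33.1° be the plate's angle to the horizontal; measure y along the incline from where the plane meets the free surface. Vertical depth h = y·sinθ with sinθ = 0.546102.
With the apex up, the centroid sits 2h/3 = 2 × 1/3 = 0.666667 m below the apex, so y_c = 4.7 + 0.666667 = 5.36667 m and h_c = 5.36667 × 0.546102 = 2.93075 m.
A = ½ × 0.84 × 1 = 0.42 m².
Resultant F = γ·h_c·A = 7.97553 × 2.93075 × 0.42 = 9.8172 kN.
I_c = b·h³/36 = 0.84 × 1³/36 = 0.0233333 m⁴.
Centre of pressure: y_p = y_c + I_c/(y_c·A) = 5.36667 + 0.0233333/(5.36667 × 0.42) = 5.36667 + 0.0103519 = 5.37702 m along the plane.

y_p = 5.38 m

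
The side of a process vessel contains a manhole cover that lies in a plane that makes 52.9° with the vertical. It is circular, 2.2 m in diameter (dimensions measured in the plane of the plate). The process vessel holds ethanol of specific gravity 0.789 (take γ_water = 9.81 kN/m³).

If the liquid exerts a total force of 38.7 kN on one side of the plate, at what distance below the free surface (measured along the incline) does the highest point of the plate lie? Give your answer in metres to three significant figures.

γ = 0.789 × 9.81 = 7.74009 kN/m³.
A = π(1.1)² = 3.80133 m².
From F = γ·h_c·A, the centroid depth is h_c = 38.7/(7.74009 × 3.80133) = 1.31531 m.
The plate makes 52.9° with the vertical, i.e. θ = 90° − 52.9° = 37.1° to the horizontal. Measuring y along the incline from the free-surface line, vertical depth h = y·sinθ with sinθ = 0.603208.
Along the incline, y_c = h_c/sinθ = 1.31531/0.603208 = 2.18052 m.
The centroid is at the centre, 1.1 m below the top of the plate, so the highest point sits at y_top = 2.18052 − 1.1 = 1.08052 m along the incline.

y_top ≈ 1.08 m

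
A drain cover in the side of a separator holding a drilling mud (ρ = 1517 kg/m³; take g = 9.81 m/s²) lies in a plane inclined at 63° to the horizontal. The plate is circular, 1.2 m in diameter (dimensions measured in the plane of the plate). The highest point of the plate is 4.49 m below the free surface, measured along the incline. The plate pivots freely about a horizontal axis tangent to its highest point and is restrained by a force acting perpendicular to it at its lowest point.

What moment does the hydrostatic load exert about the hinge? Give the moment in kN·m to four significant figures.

M ≈ 47.15 kN·m

γ = ρg = 1517 × 9.81 / 1000 = 14.88177 kN/m³.
Let θ = 63° be the plate's angle to the horizontal; measure y along the incline from where the plane meets the free surface. Vertical depth h = y·sinθ with sinθ = 0.891007.
The centroid is at the centre, 0.6 m below the top of the plate, so y_c = 4.49 + 0.6 = 5.09 m and h_c = 5.09 × 0.891007 = 4.53523 m.
A = π(0.6)² = 1.13097 m².
Resultant F = γ·h_c·A = 14.88177 × 4.53523 × 1.13097 = 76.3317 kN.
I_c = πr⁴/4 = π × 0.6⁴/4 = 0.101788 m⁴.
Centre of pressure: y_p = y_c + I_c/(y_c·A) = 5.09 + 0.101788/(5.09 × 1.13097) = 5.09 + 0.0176819 = 5.10768 m along the plane.
The resultant acts 0.6 + 0.0176819 = 0.617682 m (along the plate) below the hinge at the top edge, so the moment about the hinge is M = F × 0.617682 = 76.3317 × 0.617682 = 47.1487 kN·m.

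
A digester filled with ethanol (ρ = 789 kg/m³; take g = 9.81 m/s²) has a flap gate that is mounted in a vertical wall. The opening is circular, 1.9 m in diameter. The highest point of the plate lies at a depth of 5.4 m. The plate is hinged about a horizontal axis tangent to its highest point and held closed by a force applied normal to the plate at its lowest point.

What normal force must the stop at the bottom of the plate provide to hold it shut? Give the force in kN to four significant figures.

γ = ρg = 789 × 9.81 / 1000 = 7.74009 kN/m³.
The centroid is at the centre, 0.95 m below the top of the plate, so the centroid depth is h_c = 5.4 + 0.95 = 6.35 m.
A = π(0.95)² = 2.83529 m².
Resultant F = γ·h_c·A = 7.74009 × 6.35 × 2.83529 = 139.353 kN.
I_c = πr⁴/4 = π × 0.95⁴/4 = 0.639712 m⁴.
Centre of pressure: y_p = y_c + I_c/(y_c·A) = 6.35 + 0.639712/(6.35 × 2.83529) = 6.35 + 0.0355315 = 6.38553 m along the plane.
The resultant acts 0.95 + 0.0355315 = 0.985532 m (along the plate) below the hinge at the top edge, so the moment about the hinge is M = F × 0.985532 = 139.353 × 0.985532 = 137.337 kN·m.
A normal force at the bottom, 1.9 m from the hinge, must supply this moment: P = 137.337/1.9 = 72.2826 kN.

P ≈ 72.28 kN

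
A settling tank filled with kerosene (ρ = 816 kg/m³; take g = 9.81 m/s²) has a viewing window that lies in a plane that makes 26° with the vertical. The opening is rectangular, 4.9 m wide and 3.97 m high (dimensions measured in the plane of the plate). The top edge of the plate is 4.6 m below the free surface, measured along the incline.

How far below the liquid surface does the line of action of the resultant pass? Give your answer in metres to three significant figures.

γ = ρg = 816 × 9.81 / 1000 = 8.00496 kN/m³.
The plate makes 26° with the vertical, i.e. θ = 90° − 26° = 64° to the horizontal. Measuring y along the incline from the free-surface line, vertical depth h = y·sinθ with sinθ = 0.898794.
The centroid lies 3.97/2 = 1.985 m below the top edge, so y_c = 4.6 + 1.985 = 6.585 m and h_c = 6.585 × 0.898794 = 5.91856 m.
A = 4.9 × 3.97 = 19.453 m².
Resultant F = γ·h_c·A = 8.00496 × 5.91856 × 19.453 = 921.641 kN.
I_c = b·h³/12 = 4.9 × 3.97³/12 = 25.5497 m⁴.
Centre of pressure: y_p = y_c + I_c/(y_c·A) = 6.585 + 25.5497/(6.585 × 19.453) = 6.585 + 0.199454 = 6.78445 m along the plane.
Vertically, h_p = y_p·sinθ = 6.78445 × 0.898794 = 6.09782 m.

h_p = 6.10 m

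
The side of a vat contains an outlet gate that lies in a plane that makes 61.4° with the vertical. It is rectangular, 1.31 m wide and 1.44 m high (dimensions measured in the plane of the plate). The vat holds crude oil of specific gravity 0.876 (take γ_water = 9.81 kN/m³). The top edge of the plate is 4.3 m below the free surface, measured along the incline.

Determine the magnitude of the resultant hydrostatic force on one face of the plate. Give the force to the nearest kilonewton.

γ = 0.876 × 9.81 = 8.59356 kN/m³.
The plate makes 61.4° with the vertical, i.e. θ = 90° − 61.4° = 28.6° to the horizontal. Measuring y along the incline from the free-surface line, vertical depth h = y·sinθ with sinθ = 0.478692.
The centroid lies 1.44/2 = 0.72 m below the top edge, so y_c = 4.3 + 0.72 = 5.02 m and h_c = 5.02 × 0.478692 = 2.40303 m.
A = 1.31 × 1.44 = 1.8864 m².
Resultant F = γ·h_c·A = 8.59356 × 2.40303 × 1.8864 = 38.9553 kN.

F ≈ 39 kN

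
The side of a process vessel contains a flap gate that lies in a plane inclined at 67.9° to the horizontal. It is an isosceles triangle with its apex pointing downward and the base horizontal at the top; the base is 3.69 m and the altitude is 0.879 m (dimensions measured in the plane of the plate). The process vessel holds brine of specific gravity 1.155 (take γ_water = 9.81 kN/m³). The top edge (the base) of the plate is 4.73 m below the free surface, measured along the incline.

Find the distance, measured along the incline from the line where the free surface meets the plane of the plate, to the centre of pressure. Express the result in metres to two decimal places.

γ = 1.155 × 9.81 = 11.33055 kN/m³.
Let θ = 67.9° be the plate's angle to the horizontal; measure y along the incline from where the plane meets the free surface. Vertical depth h = y·sinθ with sinθ = 0.926529.
With the apex down, the centroid sits h/3 = 0.879/3 = 0.293 m below the base (the top edge), so y_c = 4.73 + 0.293 = 5.023 m and h_c = 5.023 × 0.926529 = 4.65396 m.
A = ½ × 3.69 × 0.879 = 1.62176 m².
Resultant F = γ·h_c·A = 11.33055 × 4.65396 × 1.62176 = 85.5185 kN.
I_c = b·h³/36 = 3.69 × 0.879³/36 = 0.069613 m⁴.
Centre of pressure: y_p = y_c + I_c/(y_c·A) = 5.023 + 0.069613/(5.023 × 1.62176) = 5.023 + 0.00854556 = 5.03155 m along the plane.

y_p = 5.03 m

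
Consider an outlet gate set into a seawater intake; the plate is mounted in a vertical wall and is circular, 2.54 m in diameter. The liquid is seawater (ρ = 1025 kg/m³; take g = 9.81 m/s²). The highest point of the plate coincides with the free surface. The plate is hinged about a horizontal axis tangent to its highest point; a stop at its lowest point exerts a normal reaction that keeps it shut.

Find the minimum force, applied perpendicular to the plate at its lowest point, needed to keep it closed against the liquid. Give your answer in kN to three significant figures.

P ≈ 40.4 kN

γ = ρg = 1025 × 9.81 / 1000 = 10.05525 kN/m³.
The centroid is at the centre, 1.27 m below the top of the plate, so the centroid depth is h_c = 1.27 m.
A = π(1.27)² = 5.06707 m².
Resultant F = γ·h_c·A = 10.05525 × 1.27 × 5.06707 = 64.7073 kN.
I_c = πr⁴/4 = π × 1.27⁴/4 = 2.04317 m⁴.
Centre of pressure: y_p = y_c + I_c/(y_c·A) = 1.27 + 2.04317/(1.27 × 5.06707) = 1.27 + 0.3175 = 1.5875 m along the plane.
The resultant acts 1.27 + 0.3175 = 1.5875 m (along the plate) below the hinge at the top edge, so the moment about the hinge is M = F × 1.5875 = 64.7073 × 1.5875 = 102.723 kN·m.
A normal force at the bottom, 2.54 m from the hinge, must supply this moment: P = 102.723/2.54 = 40.4421 kN.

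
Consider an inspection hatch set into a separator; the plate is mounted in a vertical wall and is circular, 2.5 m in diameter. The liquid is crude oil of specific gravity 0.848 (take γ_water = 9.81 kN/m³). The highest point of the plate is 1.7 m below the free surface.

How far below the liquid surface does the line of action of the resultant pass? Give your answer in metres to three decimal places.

h_p = 3.082 m

γ = 0.848 × 9.81 = 8.31888 kN/m³.
The centroid is at the centre, 1.25 m below the top of the plate, so the centroid depth is h_c = 1.7 + 1.25 = 2.95 m.
A = π(1.25)² = 4.90874 m².
Resultant F = γ·h_c·A = 8.31888 × 2.95 × 4.90874 = 120.464 kN.
I_c = πr⁴/4 = π × 1.25⁴/4 = 1.91748 m⁴.
Centre of pressure: y_p = y_c + I_c/(y_c·A) = 2.95 + 1.91748/(2.95 × 4.90874) = 2.95 + 0.132415 = 3.08242 m along the plane.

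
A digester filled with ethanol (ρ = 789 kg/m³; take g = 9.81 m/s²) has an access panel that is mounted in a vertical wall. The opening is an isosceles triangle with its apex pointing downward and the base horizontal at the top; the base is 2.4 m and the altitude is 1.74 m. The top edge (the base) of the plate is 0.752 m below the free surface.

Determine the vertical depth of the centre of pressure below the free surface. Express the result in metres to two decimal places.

h_p = 1.46 m

γ = ρg = 789 × 9.81 / 1000 = 7.74009 kN/m³.
With the apex down, the centroid sits h/3 = 1.74/3 = 0.58 m below the base (the top edge), so the centroid depth is h_c = 0.752 + 0.58 = 1.332 m.
A = ½ × 2.4 × 1.74 = 2.088 m².
Resultant F = γ·h_c·A = 7.74009 × 1.332 × 2.088 = 21.5269 kN.
I_c = b·h³/36 = 2.4 × 1.74³/36 = 0.351202 m⁴.
Centre of pressure: y_p = y_c + I_c/(y_c·A) = 1.332 + 0.351202/(1.332 × 2.088) = 1.332 + 0.126276 = 1.45828 m along the plane.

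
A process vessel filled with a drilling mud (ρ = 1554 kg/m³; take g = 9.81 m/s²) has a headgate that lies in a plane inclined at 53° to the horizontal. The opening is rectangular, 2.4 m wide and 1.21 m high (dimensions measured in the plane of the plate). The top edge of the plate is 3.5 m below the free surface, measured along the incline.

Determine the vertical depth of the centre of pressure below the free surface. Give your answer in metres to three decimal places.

γ = ρg = 1554 × 9.81 / 1000 = 15.24474 kN/m³.
Let θ = 53° be the plate's angle to the horizontal; measure y along the incline from where the plane meets the free surface. Vertical depth h = y·sinθ with sinθ = 0.798636.
The centroid lies 1.21/2 = 0.605 m below the top edge, so y_c = 3.5 + 0.605 = 4.105 m and h_c = 4.105 × 0.798636 = 3.2784 m.
A = 2.4 × 1.21 = 2.904 m².
Resultant F = γ·h_c·A = 15.24474 × 3.2784 × 2.904 = 145.137 kN.
I_c = b·h³/12 = 2.4 × 1.21³/12 = 0.354312 m⁴.
Centre of pressure: y_p = y_c + I_c/(y_c·A) = 4.105 + 0.354312/(4.105 × 2.904) = 4.105 + 0.0297219 = 4.13472 m along the plane.
Vertically, h_p = y_p·sinθ = 4.13472 × 0.798636 = 3.30214 m.

h_p = 3.302 m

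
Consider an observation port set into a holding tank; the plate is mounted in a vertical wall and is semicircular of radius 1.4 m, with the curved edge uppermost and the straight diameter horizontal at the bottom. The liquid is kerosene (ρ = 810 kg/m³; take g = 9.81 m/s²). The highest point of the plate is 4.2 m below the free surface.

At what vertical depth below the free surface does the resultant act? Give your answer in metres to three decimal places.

h_p = 5.033 m

γ = ρg = 810 × 9.81 / 1000 = 7.9461 kN/m³.
The centroid lies 4r/(3π) = 0.594178 m above the diameter, so r − 4r/(3π) = 1.4 − 0.594178 = 0.805822 m below the topmost point, so the centroid depth is h_c = 4.2 + 0.805822 = 5.00582 m.
A = πr²/2 = π × 1.4²/2 = 3.07876 m².
Resultant F = γ·h_c·A = 7.9461 × 5.00582 × 3.07876 = 122.463 kN.
I_c = (π/8 − 8/(9π))·r⁴ = 0.109757 × 1.4⁴ = 0.421642 m⁴.
Centre of pressure: y_p = y_c + I_c/(y_c·A) = 5.00582 + 0.421642/(5.00582 × 3.07876) = 5.00582 + 0.0273585 = 5.03318 m along the plane.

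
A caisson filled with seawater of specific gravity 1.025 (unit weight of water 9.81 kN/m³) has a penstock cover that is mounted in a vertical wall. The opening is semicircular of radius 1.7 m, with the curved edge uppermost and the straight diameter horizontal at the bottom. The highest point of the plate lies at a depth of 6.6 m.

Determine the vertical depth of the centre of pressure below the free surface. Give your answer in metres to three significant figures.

h_p = 7.61 m

γ = 1.025 × 9.81 = 10.05525 kN/m³.
The centroid lies 4r/(3π) = 0.721502 m above the diameter, so r − 4r/(3π) = 1.7 − 0.721502 = 0.978498 m below the topmost point, so the centroid depth is h_c = 6.6 + 0.978498 = 7.5785 m.
A = πr²/2 = π × 1.7²/2 = 4.5396 m².
Resultant F = γ·h_c·A = 10.05525 × 7.5785 × 4.5396 = 345.934 kN.
I_c = (π/8 − 8/(9π))·r⁴ = 0.109757 × 1.7⁴ = 0.916701 m⁴.
Centre of pressure: y_p = y_c + I_c/(y_c·A) = 7.5785 + 0.916701/(7.5785 × 4.5396) = 7.5785 + 0.0266457 = 7.60515 m along the plane.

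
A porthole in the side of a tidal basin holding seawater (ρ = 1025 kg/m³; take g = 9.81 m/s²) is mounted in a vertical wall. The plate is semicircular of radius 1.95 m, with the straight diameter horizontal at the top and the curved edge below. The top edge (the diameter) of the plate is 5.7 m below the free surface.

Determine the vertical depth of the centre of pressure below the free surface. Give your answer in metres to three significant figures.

γ = ρg = 1025 × 9.81 / 1000 = 10.05525 kN/m³.
The centroid of a semicircle lies 4r/(3π) = 0.827606 m from the diameter, here below the top edge, so the centroid depth is h_c = 5.7 + 0.827606 = 6.52761 m.
A = πr²/2 = π × 1.95²/2 = 5.97295 m².
Resultant F = γ·h_c·A = 10.05525 × 6.52761 × 5.97295 = 392.045 kN.
I_c = (π/8 − 8/(9π))·r⁴ = 0.109757 × 1.95⁴ = 1.58698 m⁴.
Centre of pressure: y_p = y_c + I_c/(y_c·A) = 6.52761 + 1.58698/(6.52761 × 5.97295) = 6.52761 + 0.0407032 = 6.56831 m along the plane.

h_p = 6.57 m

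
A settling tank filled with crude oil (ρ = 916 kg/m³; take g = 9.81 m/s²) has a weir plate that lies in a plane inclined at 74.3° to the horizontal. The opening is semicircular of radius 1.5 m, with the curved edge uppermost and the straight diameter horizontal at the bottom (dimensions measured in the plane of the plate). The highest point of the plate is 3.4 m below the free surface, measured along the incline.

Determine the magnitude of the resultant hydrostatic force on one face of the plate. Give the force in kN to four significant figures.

γ = ρg = 916 × 9.81 / 1000 = 8.98596 kN/m³.
Let θ = 74.3° be the plate's angle to the horizontal; measure y along the incline from where the plane meets the free surface. Vertical depth h = y·sinθ with sinθ = 0.962692.
The centroid lies 4r/(3π) = 0.63662 m above the diameter, so r − 4r/(3π) = 1.5 − 0.63662 = 0.86338 m below the topmost point, so y_c = 3.4 + 0.86338 = 4.26338 m and h_c = 4.26338 × 0.962692 = 4.10432 m.
A = πr²/2 = π × 1.5²/2 = 3.53429 m².
Resultant F = γ·h_c·A = 8.98596 × 4.10432 × 3.53429 = 130.349 kN.

F ≈ 130.3 kN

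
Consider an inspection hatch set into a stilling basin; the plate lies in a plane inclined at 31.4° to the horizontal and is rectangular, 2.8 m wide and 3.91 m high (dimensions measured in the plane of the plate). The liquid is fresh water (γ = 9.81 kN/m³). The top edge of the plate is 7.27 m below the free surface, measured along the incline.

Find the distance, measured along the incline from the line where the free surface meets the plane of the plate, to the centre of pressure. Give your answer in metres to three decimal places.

y_p = 9.363 m

γ = 9.81 kN/m³.
Let θ = 31.4° be the plate's angle to the horizontal; measure y along the incline from where the plane meets the free surface. Vertical depth h = y·sinθ with sinθ = 0.521010.
The centroid lies 3.91/2 = 1.955 m below the top edge, so y_c = 7.27 + 1.955 = 9.225 m and h_c = 9.225 × 0.521010 = 4.80632 m.
A = 2.8 × 3.91 = 10.948 m².
Resultant F = γ·h_c·A = 9.81 × 4.80632 × 10.948 = 516.198 kN.
I_c = b·h³/12 = 2.8 × 3.91³/12 = 13.9478 m⁴.
Centre of pressure: y_p = y_c + I_c/(y_c·A) = 9.225 + 13.9478/(9.225 × 10.948) = 9.225 + 0.138103 = 9.3631 m along the plane.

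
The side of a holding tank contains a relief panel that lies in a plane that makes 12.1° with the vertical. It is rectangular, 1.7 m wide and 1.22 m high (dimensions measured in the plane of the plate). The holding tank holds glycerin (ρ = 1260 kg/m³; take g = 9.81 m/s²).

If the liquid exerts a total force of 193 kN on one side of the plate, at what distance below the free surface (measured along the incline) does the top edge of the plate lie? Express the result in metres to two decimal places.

γ = ρg = 1260 × 9.81 / 1000 = 12.3606 kN/m³.
A = 1.7 × 1.22 = 2.074 m².
From F = γ·h_c·A, the centroid depth is h_c = 193/(12.3606 × 2.074) = 7.52851 m.
The plate makes 12.1° with the vertical, i.e. θ = 90° − 12.1° = 77.9° to the horizontal. Measuring y along the incline from the free-surface line, vertical depth h = y·sinθ with sinθ = 0.977783.
Along the incline, y_c = h_c/sinθ = 7.52851/0.977783 = 7.69957 m.
The centroid lies 1.22/2 = 0.61 m below the top edge, so the top edge sits at y_top = 7.69957 − 0.61 = 7.08957 m along the incline.

y_top ≈ 7.09 m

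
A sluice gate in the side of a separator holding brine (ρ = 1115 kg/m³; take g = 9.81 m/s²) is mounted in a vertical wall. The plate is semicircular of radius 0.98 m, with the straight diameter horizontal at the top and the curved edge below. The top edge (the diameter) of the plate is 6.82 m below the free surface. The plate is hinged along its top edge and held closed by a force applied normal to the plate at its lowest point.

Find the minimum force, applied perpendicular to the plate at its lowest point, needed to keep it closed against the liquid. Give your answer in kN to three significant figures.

P ≈ 51.8 kN

γ = ρg = 1115 × 9.81 / 1000 = 10.93815 kN/m³.
The centroid of a semicircle lies 4r/(3π) = 0.415925 m from the diameter, here below the top edge, so the centroid depth is h_c = 6.82 + 0.415925 = 7.23592 m.
A = πr²/2 = π × 0.98²/2 = 1.50859 m².
Resultant F = γ·h_c·A = 10.93815 × 7.23592 × 1.50859 = 119.401 kN.
I_c = (π/8 − 8/(9π))·r⁴ = 0.109757 × 0.98⁴ = 0.101236 m⁴.
Centre of pressure: y_p = y_c + I_c/(y_c·A) = 7.23592 + 0.101236/(7.23592 × 1.50859) = 7.23592 + 0.00927406 = 7.24519 m along the plane.
The resultant acts 0.415925 + 0.00927406 = 0.425199 m (along the plate) below the hinge at the top edge, so the moment about the hinge is M = F × 0.425199 = 119.401 × 0.425199 = 50.7692 kN·m.
A normal force at the bottom, 0.98 m from the hinge, must supply this moment: P = 50.7692/0.98 = 51.8053 kN.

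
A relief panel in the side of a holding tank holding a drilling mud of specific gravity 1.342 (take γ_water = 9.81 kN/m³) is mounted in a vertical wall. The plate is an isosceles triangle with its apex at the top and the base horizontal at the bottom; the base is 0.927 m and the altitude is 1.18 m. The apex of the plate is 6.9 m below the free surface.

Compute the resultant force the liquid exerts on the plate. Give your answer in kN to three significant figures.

F ≈ 55.3 kN

γ = 1.342 × 9.81 = 13.16502 kN/m³.
With the apex up, the centroid sits 2h/3 = 2 × 1.18/3 = 0.786667 m below the apex, so the centroid depth is h_c = 6.9 + 0.786667 = 7.68667 m.
A = ½ × 0.927 × 1.18 = 0.54693 m².
Resultant F = γ·h_c·A = 13.16502 × 7.68667 × 0.54693 = 55.3467 kN.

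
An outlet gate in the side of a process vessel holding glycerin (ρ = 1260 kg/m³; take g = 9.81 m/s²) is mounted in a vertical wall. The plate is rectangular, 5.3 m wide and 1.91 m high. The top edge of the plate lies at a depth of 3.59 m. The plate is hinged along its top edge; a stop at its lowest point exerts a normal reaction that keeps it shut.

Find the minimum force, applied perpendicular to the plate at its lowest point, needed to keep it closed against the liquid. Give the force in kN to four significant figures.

γ = ρg = 1260 × 9.81 / 1000 = 12.3606 kN/m³.
The centroid lies 1.91/2 = 0.955 m below the top edge, so the centroid depth is h_c = 3.59 + 0.955 = 4.545 m.
A = 5.3 × 1.91 = 10.123 m².
Resultant F = γ·h_c·A = 12.3606 × 4.545 × 10.123 = 568.699 kN.
I_c = b·h³/12 = 5.3 × 1.91³/12 = 3.07748 m⁴.
Centre of pressure: y_p = y_c + I_c/(y_c·A) = 4.545 + 3.07748/(4.545 × 10.123) = 4.545 + 0.0668886 = 4.61189 m along the plane.
The resultant acts 0.955 + 0.0668886 = 1.02189 m (along the plate) below the hinge at the top edge, so the moment about the hinge is M = F × 1.02189 = 568.699 × 1.02189 = 581.148 kN·m.
A normal force at the bottom, 1.91 m from the hinge, must supply this moment: P = 581.148/1.91 = 304.266 kN.

P ≈ 304.3 kN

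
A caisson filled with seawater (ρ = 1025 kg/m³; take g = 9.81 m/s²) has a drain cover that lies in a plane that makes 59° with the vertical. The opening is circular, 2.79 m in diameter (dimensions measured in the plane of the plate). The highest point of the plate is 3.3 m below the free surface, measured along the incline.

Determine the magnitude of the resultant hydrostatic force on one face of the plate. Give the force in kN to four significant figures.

F ≈ 148.7 kN

γ = ρg = 1025 × 9.81 / 1000 = 10.05525 kN/m³.
The plate makes 59° with the vertical, i.e. θ = 90° − 59° = 31° to the horizontal. Measuring y along the incline from the free-surface line, vertical depth h = y·sinθ with sinθ = 0.515038.
The centroid is at the centre, 1.395 m below the top of the plate, so y_c = 3.3 + 1.395 = 4.695 m and h_c = 4.695 × 0.515038 = 2.4181 m.
A = π(1.395)² = 6.11362 m².
Resultant F = γ·h_c·A = 10.05525 × 2.4181 × 6.11362 = 148.65 kN.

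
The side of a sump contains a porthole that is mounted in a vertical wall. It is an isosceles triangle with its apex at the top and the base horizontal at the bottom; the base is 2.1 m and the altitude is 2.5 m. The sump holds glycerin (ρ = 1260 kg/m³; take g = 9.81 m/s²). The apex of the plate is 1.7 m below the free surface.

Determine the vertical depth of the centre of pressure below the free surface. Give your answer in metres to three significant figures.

h_p = 3.47 m

γ = ρg = 1260 × 9.81 / 1000 = 12.3606 kN/m³.
With the apex up, the centroid sits 2h/3 = 2 × 2.5/3 = 1.66667 m below the apex, so the centroid depth is h_c = 1.7 + 1.66667 = 3.36667 m.
A = ½ × 2.1 × 2.5 = 2.625 m².
Resultant F = γ·h_c·A = 12.3606 × 3.36667 × 2.625 = 109.237 kN.
I_c = b·h³/36 = 2.1 × 2.5³/36 = 0.911458 m⁴.
Centre of pressure: y_p = y_c + I_c/(y_c·A) = 3.36667 + 0.911458/(3.36667 × 2.625) = 3.36667 + 0.103135 = 3.46981 m along the plane.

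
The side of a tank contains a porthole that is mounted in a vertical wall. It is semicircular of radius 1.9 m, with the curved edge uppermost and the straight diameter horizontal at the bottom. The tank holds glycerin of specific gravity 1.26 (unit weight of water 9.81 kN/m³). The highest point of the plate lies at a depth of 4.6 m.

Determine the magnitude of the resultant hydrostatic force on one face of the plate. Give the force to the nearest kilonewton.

γ = 1.26 × 9.81 = 12.3606 kN/m³.
The centroid lies 4r/(3π) = 0.806385 m above the diameter, so r − 4r/(3π) = 1.9 − 0.806385 = 1.09361 m below the topmost point, so the centroid depth is h_c = 4.6 + 1.09361 = 5.69361 m.
A = πr²/2 = π × 1.9²/2 = 5.67057 m².
Resultant F = γ·h_c·A = 12.3606 × 5.69361 × 5.67057 = 399.075 kN.

F ≈ 399 kN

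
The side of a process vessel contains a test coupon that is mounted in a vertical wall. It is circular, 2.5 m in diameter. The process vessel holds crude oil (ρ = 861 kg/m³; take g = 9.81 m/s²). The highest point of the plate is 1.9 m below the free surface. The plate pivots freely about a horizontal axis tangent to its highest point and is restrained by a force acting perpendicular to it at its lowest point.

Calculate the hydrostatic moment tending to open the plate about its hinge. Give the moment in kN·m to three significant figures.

γ = ρg = 861 × 9.81 / 1000 = 8.44641 kN/m³.
The centroid is at the centre, 1.25 m below the top of the plate, so the centroid depth is h_c = 1.9 + 1.25 = 3.15 m.
A = π(1.25)² = 4.90874 m².
Resultant F = γ·h_c·A = 8.44641 × 3.15 × 4.90874 = 130.603 kN.
I_c = πr⁴/4 = π × 1.25⁴/4 = 1.91748 m⁴.
Centre of pressure: y_p = y_c + I_c/(y_c·A) = 3.15 + 1.91748/(3.15 × 4.90874) = 3.15 + 0.124008 = 3.27401 m along the plane.
The resultant acts 1.25 + 0.124008 = 1.37401 m (along the plate) below the hinge at the top edge, so the moment about the hinge is M = F × 1.37401 = 130.603 × 1.37401 = 179.45 kN·m.

M ≈ 179 kN·m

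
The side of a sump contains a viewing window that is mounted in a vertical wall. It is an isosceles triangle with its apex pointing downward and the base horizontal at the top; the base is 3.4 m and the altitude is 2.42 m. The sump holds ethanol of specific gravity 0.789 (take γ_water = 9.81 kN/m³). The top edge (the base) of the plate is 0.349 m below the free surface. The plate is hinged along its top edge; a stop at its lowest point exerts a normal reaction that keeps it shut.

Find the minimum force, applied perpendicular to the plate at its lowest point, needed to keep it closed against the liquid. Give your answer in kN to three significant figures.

γ = 0.789 × 9.81 = 7.74009 kN/m³.
With the apex down, the centroid sits h/3 = 2.42/3 = 0.806667 m below the base (the top edge), so the centroid depth is h_c = 0.349 + 0.806667 = 1.15567 m.
A = ½ × 3.4 × 2.42 = 4.114 m².
Resultant F = γ·h_c·A = 7.74009 × 1.15567 × 4.114 = 36.7997 kN.
I_c = b·h³/36 = 3.4 × 2.42³/36 = 1.33851 m⁴.
Centre of pressure: y_p = y_c + I_c/(y_c·A) = 1.15567 + 1.33851/(1.15567 × 4.114) = 1.15567 + 0.281529 = 1.4372 m along the plane.
The resultant acts 0.806667 + 0.281529 = 1.0882 m (along the plate) below the hinge at the top edge, so the moment about the hinge is M = F × 1.0882 = 36.7997 × 1.0882 = 40.0454 kN·m.
A normal force at the bottom, 2.42 m from the hinge, must supply this moment: P = 40.0454/2.42 = 16.5477 kN.

P ≈ 16.5 kN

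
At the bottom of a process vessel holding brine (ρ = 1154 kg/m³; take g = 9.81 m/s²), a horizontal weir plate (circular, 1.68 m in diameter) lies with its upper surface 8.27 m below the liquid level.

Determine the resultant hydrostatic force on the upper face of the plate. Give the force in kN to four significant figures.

γ = ρg = 1154 × 9.81 / 1000 = 11.32074 kN/m³.
The plate is horizontal, so pressure is uniform at p = γ·h = 11.32074 × 8.27 = 93.6225 kN/m².
A = π(0.84)² = 2.21671 m².
F = p·A = 93.6225 × 2.21671 = 207.534 kN.

F ≈ 207.5 kN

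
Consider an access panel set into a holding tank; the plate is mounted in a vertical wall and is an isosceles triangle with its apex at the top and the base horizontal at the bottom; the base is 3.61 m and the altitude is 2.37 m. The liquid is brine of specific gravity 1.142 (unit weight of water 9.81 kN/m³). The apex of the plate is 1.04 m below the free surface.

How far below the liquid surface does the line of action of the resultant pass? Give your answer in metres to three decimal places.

h_p = 2.739 m

γ = 1.142 × 9.81 = 11.20302 kN/m³.
With the apex up, the centroid sits 2h/3 = 2 × 2.37/3 = 1.58 m below the apex, so the centroid depth is h_c = 1.04 + 1.58 = 2.62 m.
A = ½ × 3.61 × 2.37 = 4.27785 m².
Resultant F = γ·h_c·A = 11.20302 × 2.62 × 4.27785 = 125.563 kN.
I_c = b·h³/36 = 3.61 × 2.37³/36 = 1.3349 m⁴.
Centre of pressure: y_p = y_c + I_c/(y_c·A) = 2.62 + 1.3349/(2.62 × 4.27785) = 2.62 + 0.119103 = 2.7391 m along the plane.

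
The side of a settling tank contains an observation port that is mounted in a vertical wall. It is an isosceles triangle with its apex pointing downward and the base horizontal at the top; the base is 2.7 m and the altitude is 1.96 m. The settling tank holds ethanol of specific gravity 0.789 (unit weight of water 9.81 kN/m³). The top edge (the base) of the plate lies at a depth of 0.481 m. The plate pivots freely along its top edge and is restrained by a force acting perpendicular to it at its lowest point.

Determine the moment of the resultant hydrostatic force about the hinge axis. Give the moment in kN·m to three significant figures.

M ≈ 19.5 kN·m

γ = 0.789 × 9.81 = 7.74009 kN/m³.
With the apex down, the centroid sits h/3 = 1.96/3 = 0.653333 m below the base (the top edge), so the centroid depth is h_c = 0.481 + 0.653333 = 1.13433 m.
A = ½ × 2.7 × 1.96 = 2.646 m².
Resultant F = γ·h_c·A = 7.74009 × 1.13433 × 2.646 = 23.2314 kN.
I_c = b·h³/36 = 2.7 × 1.96³/36 = 0.564715 m⁴.
Centre of pressure: y_p = y_c + I_c/(y_c·A) = 1.13433 + 0.564715/(1.13433 × 2.646) = 1.13433 + 0.188148 = 1.32248 m along the plane.
The resultant acts 0.653333 + 0.188148 = 0.841481 m (along the plate) below the hinge at the top edge, so the moment about the hinge is M = F × 0.841481 = 23.2314 × 0.841481 = 19.5488 kN·m.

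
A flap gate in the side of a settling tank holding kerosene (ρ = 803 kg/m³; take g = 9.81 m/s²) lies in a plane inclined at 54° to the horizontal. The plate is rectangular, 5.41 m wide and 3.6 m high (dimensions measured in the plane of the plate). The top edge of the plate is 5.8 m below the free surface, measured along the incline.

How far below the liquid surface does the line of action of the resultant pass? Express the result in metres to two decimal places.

γ = ρg = 803 × 9.81 / 1000 = 7.87743 kN/m³.
Let θ = 54° be the plate's angle to the horizontal; measure y along the incline from where the plane meets the free surface. Vertical depth h = y·sinθ with sinθ = 0.809017.
The centroid lies 3.6/2 = 1.8 m below the top edge, so y_c = 5.8 + 1.8 = 7.6 m and h_c = 7.6 × 0.809017 = 6.14853 m.
A = 5.41 × 3.6 = 19.476 m².
Resultant F = γ·h_c·A = 7.87743 × 6.14853 × 19.476 = 943.313 kN.
I_c = b·h³/12 = 5.41 × 3.6³/12 = 21.0341 m⁴.
Centre of pressure: y_p = y_c + I_c/(y_c·A) = 7.6 + 21.0341/(7.6 × 19.476) = 7.6 + 0.142105 = 7.7421 m along the plane.
Vertically, h_p = y_p·sinθ = 7.7421 × 0.809017 = 6.26349 m.

h_p = 6.26 m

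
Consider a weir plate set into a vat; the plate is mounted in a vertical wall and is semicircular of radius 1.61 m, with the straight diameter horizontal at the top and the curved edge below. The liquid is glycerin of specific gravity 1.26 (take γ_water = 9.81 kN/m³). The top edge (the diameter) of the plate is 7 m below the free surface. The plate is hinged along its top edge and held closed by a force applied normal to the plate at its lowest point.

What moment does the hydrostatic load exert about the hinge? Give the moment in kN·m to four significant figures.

M ≈ 273.3 kN·m

γ = 1.26 × 9.81 = 12.3606 kN/m³.
The centroid of a semicircle lies 4r/(3π) = 0.683305 m from the diameter, here below the top edge, so the centroid depth is h_c = 7 + 0.683305 = 7.6833 m.
A = πr²/2 = π × 1.61²/2 = 4.07166 m².
Resultant F = γ·h_c·A = 12.3606 × 7.6833 × 4.07166 = 386.686 kN.
I_c = (π/8 − 8/(9π))·r⁴ = 0.109757 × 1.61⁴ = 0.737455 m⁴.
Centre of pressure: y_p = y_c + I_c/(y_c·A) = 7.6833 + 0.737455/(7.6833 × 4.07166) = 7.6833 + 0.0235731 = 7.70687 m along the plane.
The resultant acts 0.683305 + 0.0235731 = 0.706878 m (along the plate) below the hinge at the top edge, so the moment about the hinge is M = F × 0.706878 = 386.686 × 0.706878 = 273.34 kN·m.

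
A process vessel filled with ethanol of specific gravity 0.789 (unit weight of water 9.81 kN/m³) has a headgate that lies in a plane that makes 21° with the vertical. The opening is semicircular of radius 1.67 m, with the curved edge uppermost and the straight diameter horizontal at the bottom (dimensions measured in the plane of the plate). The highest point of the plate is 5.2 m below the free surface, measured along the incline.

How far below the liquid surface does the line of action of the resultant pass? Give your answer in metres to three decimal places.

γ = 0.789 × 9.81 = 7.74009 kN/m³.
The plate makes 21° with the vertical, i.e. θ = 90° − 21° = 69° to the horizontal. Measuring y along the incline from the free-surface line, vertical depth h = y·sinθ with sinθ = 0.933580.
The centroid lies 4r/(3π) = 0.70877 m above the diameter, so r − 4r/(3π) = 1.67 − 0.70877 = 0.96123 m below the topmost point, so y_c = 5.2 + 0.96123 = 6.16123 m and h_c = 6.16123 × 0.933580 = 5.752 m.
A = πr²/2 = π × 1.67²/2 = 4.38079 m².
Resultant F = γ·h_c·A = 7.74009 × 5.752 × 4.38079 = 195.037 kN.
I_c = (π/8 − 8/(9π))·r⁴ = 0.109757 × 1.67⁴ = 0.853686 m⁴.
Centre of pressure: y_p = y_c + I_c/(y_c·A) = 6.16123 + 0.853686/(6.16123 × 4.38079) = 6.16123 + 0.0316285 = 6.19286 m along the plane.
Vertically, h_p = y_p·sinθ = 6.19286 × 0.933580 = 5.78153 m.

h_p = 5.782 m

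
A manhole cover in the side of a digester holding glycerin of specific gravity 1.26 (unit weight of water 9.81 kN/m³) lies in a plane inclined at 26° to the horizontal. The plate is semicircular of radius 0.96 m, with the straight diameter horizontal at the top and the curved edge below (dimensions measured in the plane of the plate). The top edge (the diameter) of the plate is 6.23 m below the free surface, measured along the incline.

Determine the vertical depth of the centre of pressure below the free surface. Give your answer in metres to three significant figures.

h_p = 2.91 m

γ = 1.26 × 9.81 = 12.3606 kN/m³.
Let θ = 26° be the plate's angle to the horizontal; measure y along the incline from where the plane meets the free surface. Vertical depth h = y·sinθ with sinθ = 0.438371.
The centroid of a semicircle lies 4r/(3π) = 0.407437 m from the diameter, here below the top edge, so y_c = 6.23 + 0.407437 = 6.63744 m and h_c = 6.63744 × 0.438371 = 2.90966 m.
A = πr²/2 = π × 0.96²/2 = 1.44765 m².
Resultant F = γ·h_c·A = 12.3606 × 2.90966 × 1.44765 = 52.0649 kN.
I_c = (π/8 − 8/(9π))·r⁴ = 0.109757 × 0.96⁴ = 0.0932217 m⁴.
Centre of pressure: y_p = y_c + I_c/(y_c·A) = 6.63744 + 0.0932217/(6.63744 × 1.44765) = 6.63744 + 0.00970181 = 6.64714 m along the plane.
Vertically, h_p = y_p·sinθ = 6.64714 × 0.438371 = 2.91391 m.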